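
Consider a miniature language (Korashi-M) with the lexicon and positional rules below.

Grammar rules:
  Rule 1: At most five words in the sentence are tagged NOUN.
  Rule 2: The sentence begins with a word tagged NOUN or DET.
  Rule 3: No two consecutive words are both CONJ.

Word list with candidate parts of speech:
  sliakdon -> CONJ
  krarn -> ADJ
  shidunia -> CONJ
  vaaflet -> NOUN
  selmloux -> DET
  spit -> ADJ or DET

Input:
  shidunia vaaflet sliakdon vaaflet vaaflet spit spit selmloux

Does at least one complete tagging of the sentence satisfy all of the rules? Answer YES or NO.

Candidates per position — 1:shidunia {CONJ}; 2:vaaflet {NOUN}; 3:sliakdon {CONJ}; 4:vaaflet {NOUN}; 5:vaaflet {NOUN}; 6:spit {ADJ,DET}; 7:spit {ADJ,DET}; 8:selmloux {DET}.
Rule 2 cannot be satisfied by any choice of tags from the lexicon.
So there is no consistent tagging.

NO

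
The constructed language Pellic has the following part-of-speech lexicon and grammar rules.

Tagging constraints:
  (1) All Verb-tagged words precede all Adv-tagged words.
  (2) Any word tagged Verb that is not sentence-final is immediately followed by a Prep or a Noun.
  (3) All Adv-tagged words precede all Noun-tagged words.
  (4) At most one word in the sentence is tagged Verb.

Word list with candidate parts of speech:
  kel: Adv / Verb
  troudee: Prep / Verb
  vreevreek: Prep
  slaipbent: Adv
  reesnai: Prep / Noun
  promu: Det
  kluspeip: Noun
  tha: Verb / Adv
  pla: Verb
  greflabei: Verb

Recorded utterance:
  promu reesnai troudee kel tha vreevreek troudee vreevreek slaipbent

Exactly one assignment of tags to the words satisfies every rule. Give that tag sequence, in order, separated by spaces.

Det Prep Prep Adv Adv Prep Prep Prep Adv

Candidates per position — 1:promu {Det}; 2:reesnai {Prep,Noun}; 3:troudee {Prep,Verb}; 4:kel {Adv,Verb}; 5:tha {Verb,Adv}; 6:vreevreek {Prep}; 7:troudee {Prep,Verb}; 8:vreevreek {Prep}; 9:slaipbent {Adv}.
Position 2: Noun is ruled out by rule 3; that leaves Prep.
Position 3: Verb is ruled out by rule 2; that leaves Prep.
Position 4: Verb is ruled out by rule 2; that leaves Adv.
Position 5: Verb is ruled out by rule 1; that leaves Adv.
Position 7: Verb is ruled out by rule 1; that leaves Prep.
The only consistent sequence is: Det Prep Prep Adv Adv Prep Prep Prep Adv.
Check: rule 1 holds; rule 2 holds; rule 3 holds; rule 4 holds.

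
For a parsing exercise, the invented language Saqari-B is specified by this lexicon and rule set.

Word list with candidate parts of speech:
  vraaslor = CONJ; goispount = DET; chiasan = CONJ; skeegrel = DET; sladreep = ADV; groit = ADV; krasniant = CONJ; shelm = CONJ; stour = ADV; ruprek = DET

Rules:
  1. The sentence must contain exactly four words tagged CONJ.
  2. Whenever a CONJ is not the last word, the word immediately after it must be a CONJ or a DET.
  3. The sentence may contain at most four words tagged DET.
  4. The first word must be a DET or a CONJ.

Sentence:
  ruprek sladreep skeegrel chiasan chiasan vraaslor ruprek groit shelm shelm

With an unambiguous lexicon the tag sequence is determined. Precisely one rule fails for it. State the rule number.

1

Fixed tagging: DET ADV DET CONJ CONJ CONJ DET ADV CONJ CONJ.
Checking each rule: R1 violated, R2 holds, R3 holds, R4 holds.
Only rule 1 fails.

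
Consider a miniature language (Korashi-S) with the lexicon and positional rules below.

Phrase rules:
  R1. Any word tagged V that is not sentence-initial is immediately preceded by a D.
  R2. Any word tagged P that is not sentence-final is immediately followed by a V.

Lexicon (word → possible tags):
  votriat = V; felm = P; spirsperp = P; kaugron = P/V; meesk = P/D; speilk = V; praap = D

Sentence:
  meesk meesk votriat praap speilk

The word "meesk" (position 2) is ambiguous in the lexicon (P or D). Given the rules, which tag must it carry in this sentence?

D

Candidates per position — 1:meesk {P,D}; 2:meesk {P,D}; 3:votriat {V}; 4:praap {D}; 5:speilk {V}.
At position 1, choosing P makes rule 2 impossible to satisfy; hence D.
At position 2, choosing P makes rule 1 impossible to satisfy; hence D.
The unique satisfying tagging is: D D V D V.
Rule-by-rule: rule 1 holds; rule 2 holds.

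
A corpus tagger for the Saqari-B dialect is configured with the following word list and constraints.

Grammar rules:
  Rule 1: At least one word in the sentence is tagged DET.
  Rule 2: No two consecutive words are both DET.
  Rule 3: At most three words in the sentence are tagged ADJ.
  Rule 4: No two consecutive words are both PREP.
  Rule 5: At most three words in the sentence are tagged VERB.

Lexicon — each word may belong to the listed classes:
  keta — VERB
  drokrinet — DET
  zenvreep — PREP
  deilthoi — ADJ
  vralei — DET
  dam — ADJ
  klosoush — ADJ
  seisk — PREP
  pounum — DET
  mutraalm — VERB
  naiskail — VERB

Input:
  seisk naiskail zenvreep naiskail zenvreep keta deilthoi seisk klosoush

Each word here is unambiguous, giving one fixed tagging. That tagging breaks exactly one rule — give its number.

1

Fixed tagging: PREP VERB PREP VERB PREP VERB ADJ PREP ADJ.
Checking each rule: R1 ✗, R2 ✓, R3 ✓, R4 ✓, R5 ✓.
Only rule 1 fails.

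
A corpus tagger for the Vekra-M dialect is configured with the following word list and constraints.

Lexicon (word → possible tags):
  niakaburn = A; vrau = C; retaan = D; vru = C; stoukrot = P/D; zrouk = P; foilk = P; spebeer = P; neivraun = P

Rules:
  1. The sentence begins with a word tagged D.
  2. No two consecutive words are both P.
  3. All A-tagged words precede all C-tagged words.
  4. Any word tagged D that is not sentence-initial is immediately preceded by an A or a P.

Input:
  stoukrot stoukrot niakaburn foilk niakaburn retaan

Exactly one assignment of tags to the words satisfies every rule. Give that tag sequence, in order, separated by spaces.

Candidates per position — 1:stoukrot {P,D}; 2:stoukrot {P,D}; 3:niakaburn {A}; 4:foilk {P}; 5:niakaburn {A}; 6:retaan {D}.
Word 1 cannot be P — rule 1 would then fail for every completion. It is D.
Word 2 cannot be D — rule 4 would then fail for every completion. It is P.
The only consistent sequence is: D P A P A D.
Rule-by-rule: rule 1 satisfied; rule 2 satisfied; rule 3 satisfied; rule 4 satisfied.

D P A P A D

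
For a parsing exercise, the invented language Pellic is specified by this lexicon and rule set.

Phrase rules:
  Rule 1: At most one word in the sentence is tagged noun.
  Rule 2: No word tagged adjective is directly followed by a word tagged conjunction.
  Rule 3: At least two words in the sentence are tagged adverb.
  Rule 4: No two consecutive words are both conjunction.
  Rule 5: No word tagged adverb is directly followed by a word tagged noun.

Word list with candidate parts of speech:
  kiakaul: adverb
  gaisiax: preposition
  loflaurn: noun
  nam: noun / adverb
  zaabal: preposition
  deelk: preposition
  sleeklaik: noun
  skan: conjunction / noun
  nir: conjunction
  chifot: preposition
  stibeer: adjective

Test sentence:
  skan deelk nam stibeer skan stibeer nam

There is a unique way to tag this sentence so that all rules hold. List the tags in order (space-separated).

Candidates per position — 1:skan {conjunction,noun}; 2:deelk {preposition}; 3:nam {noun,adverb}; 4:stibeer {adjective}; 5:skan {conjunction,noun}; 6:stibeer {adjective}; 7:nam {noun,adverb}.
At position 3, choosing noun makes rule 3 impossible to satisfy; hence adverb.
At position 5, choosing conjunction makes rule 2 impossible to satisfy; hence noun.
At position 7, choosing noun makes rule 1 impossible to satisfy; hence adverb.
At position 1, choosing noun makes rule 1 impossible to satisfy; hence conjunction.
The unique satisfying tagging is: conjunction preposition adverb adjective noun adjective adverb.
Checking: rule 1 ✓; rule 2 ✓; rule 3 ✓; rule 4 ✓; rule 5 ✓.

conjunction preposition adverb adjective noun adjective adverb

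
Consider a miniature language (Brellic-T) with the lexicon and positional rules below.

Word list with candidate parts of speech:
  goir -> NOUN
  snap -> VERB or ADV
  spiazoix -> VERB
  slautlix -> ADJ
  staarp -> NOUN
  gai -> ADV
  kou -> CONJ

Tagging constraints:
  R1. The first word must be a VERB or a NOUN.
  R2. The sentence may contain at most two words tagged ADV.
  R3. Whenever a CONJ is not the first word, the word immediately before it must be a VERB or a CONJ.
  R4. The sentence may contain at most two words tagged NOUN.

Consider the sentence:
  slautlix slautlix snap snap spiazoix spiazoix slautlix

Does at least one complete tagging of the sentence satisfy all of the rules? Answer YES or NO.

Candidates per position — 1:slautlix {ADJ}; 2:slautlix {ADJ}; 3:snap {VERB,ADV}; 4:snap {VERB,ADV}; 5:spiazoix {VERB}; 6:spiazoix {VERB}; 7:slautlix {ADJ}.
Rule 1 cannot be satisfied by any choice of tags from the lexicon.
So there is no consistent tagging.

NO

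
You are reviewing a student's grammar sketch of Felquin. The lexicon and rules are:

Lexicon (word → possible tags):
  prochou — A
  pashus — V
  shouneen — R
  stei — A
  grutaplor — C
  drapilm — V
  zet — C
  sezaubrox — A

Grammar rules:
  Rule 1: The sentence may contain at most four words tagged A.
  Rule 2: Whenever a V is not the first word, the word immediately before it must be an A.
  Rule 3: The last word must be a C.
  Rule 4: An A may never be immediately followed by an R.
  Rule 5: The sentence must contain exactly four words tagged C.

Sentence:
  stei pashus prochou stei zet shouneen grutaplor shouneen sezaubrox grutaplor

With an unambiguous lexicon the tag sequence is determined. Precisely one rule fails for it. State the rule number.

5

Fixed tagging: A V A A C R C R A C.
Checking each rule: R1 ✓, R2 ✓, R3 ✓, R4 ✓, R5 ✗.
Only rule 5 fails.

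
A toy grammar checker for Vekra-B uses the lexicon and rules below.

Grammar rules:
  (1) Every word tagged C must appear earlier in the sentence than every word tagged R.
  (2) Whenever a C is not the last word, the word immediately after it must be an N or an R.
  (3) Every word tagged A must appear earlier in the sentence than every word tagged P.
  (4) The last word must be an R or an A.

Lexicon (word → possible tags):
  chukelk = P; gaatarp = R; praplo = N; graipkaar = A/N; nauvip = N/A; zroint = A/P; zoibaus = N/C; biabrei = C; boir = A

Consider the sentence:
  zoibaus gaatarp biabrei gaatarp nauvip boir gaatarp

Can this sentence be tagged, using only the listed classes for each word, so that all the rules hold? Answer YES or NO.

Candidates per position — 1:zoibaus {N,C}; 2:gaatarp {R}; 3:biabrei {C}; 4:gaatarp {R}; 5:nauvip {N,A}; 6:boir {A}; 7:gaatarp {R}.
Rule 1 cannot be satisfied by any choice of tags from the lexicon.
So there is no consistent tagging.

NO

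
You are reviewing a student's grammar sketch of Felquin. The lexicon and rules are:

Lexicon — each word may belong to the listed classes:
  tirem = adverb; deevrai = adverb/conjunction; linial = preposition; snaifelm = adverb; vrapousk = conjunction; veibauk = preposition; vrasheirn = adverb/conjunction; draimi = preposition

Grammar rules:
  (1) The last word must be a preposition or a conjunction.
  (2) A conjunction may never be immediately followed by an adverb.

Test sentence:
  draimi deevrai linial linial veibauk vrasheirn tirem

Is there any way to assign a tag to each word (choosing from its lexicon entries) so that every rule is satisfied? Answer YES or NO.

NO

Candidates per position — 1:draimi {preposition}; 2:deevrai {adverb,conjunction}; 3:linial {preposition}; 4:linial {preposition}; 5:veibauk {preposition}; 6:vrasheirn {adverb,conjunction}; 7:tirem {adverb}.
Rule 1 cannot be satisfied by any choice of tags from the lexicon.
So there is no consistent tagging.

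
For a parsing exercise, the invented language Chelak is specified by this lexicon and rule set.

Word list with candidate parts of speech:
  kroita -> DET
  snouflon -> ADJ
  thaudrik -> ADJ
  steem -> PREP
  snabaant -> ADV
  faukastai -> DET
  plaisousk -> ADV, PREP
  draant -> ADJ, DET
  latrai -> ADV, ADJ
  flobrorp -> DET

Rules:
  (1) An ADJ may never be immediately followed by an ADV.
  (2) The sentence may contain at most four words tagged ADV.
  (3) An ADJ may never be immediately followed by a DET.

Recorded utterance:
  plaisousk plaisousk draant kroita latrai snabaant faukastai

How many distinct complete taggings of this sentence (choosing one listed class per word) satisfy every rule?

Candidates per position — 1:plaisousk {ADV,PREP}; 2:plaisousk {ADV,PREP}; 3:draant {ADJ,DET}; 4:kroita {DET}; 5:latrai {ADV,ADJ}; 6:snabaant {ADV}; 7:faukastai {DET}.
There are 16 candidate sequences in total.
The sequences that satisfy every rule: ADV ADV DET DET ADV ADV DET; ADV PREP DET DET ADV ADV DET; PREP ADV DET DET ADV ADV DET; PREP PREP DET DET ADV ADV DET.
Count = 4.

4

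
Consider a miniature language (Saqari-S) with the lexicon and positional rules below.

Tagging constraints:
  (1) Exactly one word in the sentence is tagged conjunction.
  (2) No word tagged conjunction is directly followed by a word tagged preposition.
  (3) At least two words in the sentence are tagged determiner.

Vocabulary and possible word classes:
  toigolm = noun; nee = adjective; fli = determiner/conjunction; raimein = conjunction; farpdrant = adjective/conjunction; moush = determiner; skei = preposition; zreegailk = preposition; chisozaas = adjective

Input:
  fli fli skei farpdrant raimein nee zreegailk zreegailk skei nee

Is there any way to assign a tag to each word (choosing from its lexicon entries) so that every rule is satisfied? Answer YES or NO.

YES

Candidates per position — 1:fli {determiner,conjunction}; 2:fli {determiner,conjunction}; 3:skei {preposition}; 4:farpdrant {adjective,conjunction}; 5:raimein {conjunction}; 6:nee {adjective}; 7:zreegailk {preposition}; 8:zreegailk {preposition}; 9:skei {preposition}; 10:nee {adjective}.
One satisfying assignment: determiner determiner preposition adjective conjunction adjective preposition preposition preposition adjective.
Check: rule 1 satisfied; rule 2 satisfied; rule 3 satisfied.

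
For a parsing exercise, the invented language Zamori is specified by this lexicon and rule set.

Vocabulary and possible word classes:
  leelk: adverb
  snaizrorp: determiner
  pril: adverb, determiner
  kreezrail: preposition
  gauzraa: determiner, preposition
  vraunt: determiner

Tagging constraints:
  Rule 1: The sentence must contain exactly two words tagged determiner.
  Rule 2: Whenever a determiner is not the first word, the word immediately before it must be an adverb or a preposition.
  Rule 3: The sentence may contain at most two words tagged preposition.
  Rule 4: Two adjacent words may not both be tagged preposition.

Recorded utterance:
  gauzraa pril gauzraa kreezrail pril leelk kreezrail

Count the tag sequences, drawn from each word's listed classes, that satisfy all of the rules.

Candidates per position — 1:gauzraa {determiner,preposition}; 2:pril {adverb,determiner}; 3:gauzraa {determiner,preposition}; 4:kreezrail {preposition}; 5:pril {adverb,determiner}; 6:leelk {adverb}; 7:kreezrail {preposition}.
There are 16 candidate sequences in total.
The sequences that satisfy every rule: determiner adverb determiner preposition adverb adverb preposition.
Count = 1.

1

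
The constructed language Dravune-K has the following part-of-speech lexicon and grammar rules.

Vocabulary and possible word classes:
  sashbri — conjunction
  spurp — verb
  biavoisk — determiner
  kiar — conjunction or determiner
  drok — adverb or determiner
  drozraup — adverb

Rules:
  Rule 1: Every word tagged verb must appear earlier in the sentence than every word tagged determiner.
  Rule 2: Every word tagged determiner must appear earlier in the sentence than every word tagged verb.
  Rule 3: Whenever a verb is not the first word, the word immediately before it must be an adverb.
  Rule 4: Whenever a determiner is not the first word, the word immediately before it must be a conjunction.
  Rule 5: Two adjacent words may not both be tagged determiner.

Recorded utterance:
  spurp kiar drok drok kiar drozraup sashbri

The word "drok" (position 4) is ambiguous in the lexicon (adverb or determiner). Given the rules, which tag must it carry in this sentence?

adverb

Candidates per position — 1:spurp {verb}; 2:kiar {conjunction,determiner}; 3:drok {adverb,determiner}; 4:drok {adverb,determiner}; 5:kiar {conjunction,determiner}; 6:drozraup {adverb}; 7:sashbri {conjunction}.
At position 2, choosing determiner makes rule 2 impossible to satisfy; hence conjunction.
At position 3, choosing determiner makes rule 2 impossible to satisfy; hence adverb.
At position 4, choosing determiner makes rule 2 impossible to satisfy; hence adverb.
At position 5, choosing determiner makes rule 2 impossible to satisfy; hence conjunction.
The only consistent sequence is: verb conjunction adverb adverb conjunction adverb conjunction.
Rule-by-rule: rule 1 ok; rule 2 ok; rule 3 ok; rule 4 ok; rule 5 ok.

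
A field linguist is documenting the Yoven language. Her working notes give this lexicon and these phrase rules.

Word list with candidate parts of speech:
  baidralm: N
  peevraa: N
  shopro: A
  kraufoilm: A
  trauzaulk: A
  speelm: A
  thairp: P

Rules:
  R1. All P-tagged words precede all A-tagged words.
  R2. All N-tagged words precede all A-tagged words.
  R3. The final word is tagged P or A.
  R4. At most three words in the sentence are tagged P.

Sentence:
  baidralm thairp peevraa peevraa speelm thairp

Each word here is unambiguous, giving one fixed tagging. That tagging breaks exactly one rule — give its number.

1

Fixed tagging: N P N N A P.
Rule check: R1 ✗, R2 ✓, R3 ✓, R4 ✓.
Only rule 1 fails.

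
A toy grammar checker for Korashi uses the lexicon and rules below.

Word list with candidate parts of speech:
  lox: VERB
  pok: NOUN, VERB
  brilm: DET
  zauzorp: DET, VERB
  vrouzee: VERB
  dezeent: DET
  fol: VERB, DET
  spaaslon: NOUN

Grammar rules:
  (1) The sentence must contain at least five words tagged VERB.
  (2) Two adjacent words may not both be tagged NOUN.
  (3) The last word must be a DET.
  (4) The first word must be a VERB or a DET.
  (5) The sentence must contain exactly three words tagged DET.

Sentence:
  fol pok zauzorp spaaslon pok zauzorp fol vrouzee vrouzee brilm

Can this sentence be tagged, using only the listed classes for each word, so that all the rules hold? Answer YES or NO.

Candidates per position — 1:fol {VERB,DET}; 2:pok {NOUN,VERB}; 3:zauzorp {DET,VERB}; 4:spaaslon {NOUN}; 5:pok {NOUN,VERB}; 6:zauzorp {DET,VERB}; 7:fol {VERB,DET}; 8:vrouzee {VERB}; 9:vrouzee {VERB}; 10:brilm {DET}.
One satisfying assignment: VERB VERB DET NOUN VERB VERB DET VERB VERB DET.
Rule-by-rule: rule 1 ✓; rule 2 ✓; rule 3 ✓; rule 4 ✓; rule 5 ✓.

YES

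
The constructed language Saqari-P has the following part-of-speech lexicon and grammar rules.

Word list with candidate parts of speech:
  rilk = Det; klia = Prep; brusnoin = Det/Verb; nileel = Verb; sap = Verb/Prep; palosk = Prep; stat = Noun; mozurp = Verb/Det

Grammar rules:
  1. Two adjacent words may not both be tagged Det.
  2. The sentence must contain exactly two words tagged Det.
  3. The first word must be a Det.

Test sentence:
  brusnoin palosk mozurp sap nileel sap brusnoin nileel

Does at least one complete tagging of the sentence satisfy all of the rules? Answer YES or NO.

Candidates per position — 1:brusnoin {Det,Verb}; 2:palosk {Prep}; 3:mozurp {Verb,Det}; 4:sap {Verb,Prep}; 5:nileel {Verb}; 6:sap {Verb,Prep}; 7:brusnoin {Det,Verb}; 8:nileel {Verb}.
One satisfying assignment: Det Prep Det Verb Verb Verb Verb Verb.
Check: rule 1 holds; rule 2 holds; rule 3 holds.

YES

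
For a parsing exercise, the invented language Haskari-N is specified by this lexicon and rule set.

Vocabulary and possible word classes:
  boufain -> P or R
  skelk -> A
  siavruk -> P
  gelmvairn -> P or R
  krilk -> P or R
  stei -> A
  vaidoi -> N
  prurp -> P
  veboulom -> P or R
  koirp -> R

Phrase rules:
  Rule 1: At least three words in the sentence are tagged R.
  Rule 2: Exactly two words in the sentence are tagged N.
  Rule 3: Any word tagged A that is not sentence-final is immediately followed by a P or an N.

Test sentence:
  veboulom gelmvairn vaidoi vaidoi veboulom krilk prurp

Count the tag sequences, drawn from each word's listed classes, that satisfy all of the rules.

Candidates per position — 1:veboulom {P,R}; 2:gelmvairn {P,R}; 3:vaidoi {N}; 4:vaidoi {N}; 5:veboulom {P,R}; 6:krilk {P,R}; 7:prurp {P}.
There are 16 candidate sequences in total.
The sequences that satisfy every rule: P R N N R R P; R P N N R R P; R R N N P R P; R R N N R P P; R R N N R R P.
Count = 5.

5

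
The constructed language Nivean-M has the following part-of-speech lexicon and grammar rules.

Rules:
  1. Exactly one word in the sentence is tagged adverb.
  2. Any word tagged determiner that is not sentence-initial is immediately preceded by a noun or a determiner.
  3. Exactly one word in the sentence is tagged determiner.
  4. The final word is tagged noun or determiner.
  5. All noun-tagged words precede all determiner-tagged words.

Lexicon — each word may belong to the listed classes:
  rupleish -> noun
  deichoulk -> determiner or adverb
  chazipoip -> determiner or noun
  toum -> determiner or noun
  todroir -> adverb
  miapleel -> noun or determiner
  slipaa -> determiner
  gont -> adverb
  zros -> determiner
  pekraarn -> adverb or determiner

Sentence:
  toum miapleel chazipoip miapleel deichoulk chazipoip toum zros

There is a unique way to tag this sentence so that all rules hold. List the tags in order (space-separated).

noun noun noun noun adverb noun noun determiner

Candidates per position — 1:toum {determiner,noun}; 2:miapleel {noun,determiner}; 3:chazipoip {determiner,noun}; 4:miapleel {noun,determiner}; 5:deichoulk {determiner,adverb}; 6:chazipoip {determiner,noun}; 7:toum {determiner,noun}; 8:zros {determiner}.
Position 1: tagging it determiner would leave rule 3 unsatisfiable, so it must be noun.
Position 2: tagging it determiner would leave rule 3 unsatisfiable, so it must be noun.
Position 3: tagging it determiner would leave rule 3 unsatisfiable, so it must be noun.
Position 4: tagging it determiner would leave rule 3 unsatisfiable, so it must be noun.
Position 5: tagging it determiner would leave rule 1 unsatisfiable, so it must be adverb.
Position 6: tagging it determiner would leave rule 2 unsatisfiable, so it must be noun.
Position 7: tagging it determiner would leave rule 3 unsatisfiable, so it must be noun.
That leaves exactly one tagging: noun noun noun noun adverb noun noun determiner.
Rule-by-rule: rule 1 satisfied; rule 2 satisfied; rule 3 satisfied; rule 4 satisfied; rule 5 satisfied.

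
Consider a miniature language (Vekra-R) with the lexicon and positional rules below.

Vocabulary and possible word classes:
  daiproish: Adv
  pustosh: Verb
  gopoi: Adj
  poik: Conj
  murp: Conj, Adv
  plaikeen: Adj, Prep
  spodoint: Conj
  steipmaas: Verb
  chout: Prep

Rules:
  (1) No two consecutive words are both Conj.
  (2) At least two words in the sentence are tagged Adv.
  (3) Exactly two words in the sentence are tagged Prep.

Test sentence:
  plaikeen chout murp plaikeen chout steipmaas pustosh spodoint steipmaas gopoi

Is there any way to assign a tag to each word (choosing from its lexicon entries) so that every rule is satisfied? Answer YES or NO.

Candidates per position — 1:plaikeen {Adj,Prep}; 2:chout {Prep}; 3:murp {Conj,Adv}; 4:plaikeen {Adj,Prep}; 5:chout {Prep}; 6:steipmaas {Verb}; 7:pustosh {Verb}; 8:spodoint {Conj}; 9:steipmaas {Verb}; 10:gopoi {Adj}.
Rule 2 cannot be satisfied by any choice of tags from the lexicon.
So there is no consistent tagging.

NO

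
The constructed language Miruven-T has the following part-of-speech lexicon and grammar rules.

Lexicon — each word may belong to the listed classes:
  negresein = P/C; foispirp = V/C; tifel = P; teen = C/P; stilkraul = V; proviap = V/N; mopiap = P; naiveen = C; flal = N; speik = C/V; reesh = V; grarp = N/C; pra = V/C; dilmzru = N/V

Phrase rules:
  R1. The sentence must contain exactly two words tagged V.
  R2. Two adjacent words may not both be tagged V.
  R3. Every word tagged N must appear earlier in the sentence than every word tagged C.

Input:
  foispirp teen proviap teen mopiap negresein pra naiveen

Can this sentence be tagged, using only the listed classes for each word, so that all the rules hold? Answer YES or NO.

YES

Candidates per position — 1:foispirp {V,C}; 2:teen {C,P}; 3:proviap {V,N}; 4:teen {C,P}; 5:mopiap {P}; 6:negresein {P,C}; 7:pra {V,C}; 8:naiveen {C}.
One satisfying assignment: C C V C P C V C.
Checking: rule 1 ok; rule 2 ok; rule 3 ok.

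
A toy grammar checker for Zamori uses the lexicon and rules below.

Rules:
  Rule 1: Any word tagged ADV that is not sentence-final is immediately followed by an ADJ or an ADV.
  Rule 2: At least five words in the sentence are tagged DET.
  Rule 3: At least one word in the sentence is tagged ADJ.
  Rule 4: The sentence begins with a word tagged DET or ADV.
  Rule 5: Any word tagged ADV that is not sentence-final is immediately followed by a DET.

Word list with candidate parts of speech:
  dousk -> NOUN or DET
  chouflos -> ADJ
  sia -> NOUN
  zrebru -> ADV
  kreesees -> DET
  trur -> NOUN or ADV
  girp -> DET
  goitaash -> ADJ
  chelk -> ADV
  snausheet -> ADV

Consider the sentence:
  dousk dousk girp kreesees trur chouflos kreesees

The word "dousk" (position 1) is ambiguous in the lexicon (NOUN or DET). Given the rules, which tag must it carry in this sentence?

Candidates per position — 1:dousk {NOUN,DET}; 2:dousk {NOUN,DET}; 3:girp {DET}; 4:kreesees {DET}; 5:trur {NOUN,ADV}; 6:chouflos {ADJ}; 7:kreesees {DET}.
Word 1 cannot be NOUN — rule 2 would then fail for every completion. It is DET.
Word 2 cannot be NOUN — rule 2 would then fail for every completion. It is DET.
Word 5 cannot be ADV — rule 5 would then fail for every completion. It is NOUN.
So the tagging must be: DET DET DET DET NOUN ADJ DET.
Rule-by-rule: rule 1 ✓; rule 2 ✓; rule 3 ✓; rule 4 ✓; rule 5 ✓.

DET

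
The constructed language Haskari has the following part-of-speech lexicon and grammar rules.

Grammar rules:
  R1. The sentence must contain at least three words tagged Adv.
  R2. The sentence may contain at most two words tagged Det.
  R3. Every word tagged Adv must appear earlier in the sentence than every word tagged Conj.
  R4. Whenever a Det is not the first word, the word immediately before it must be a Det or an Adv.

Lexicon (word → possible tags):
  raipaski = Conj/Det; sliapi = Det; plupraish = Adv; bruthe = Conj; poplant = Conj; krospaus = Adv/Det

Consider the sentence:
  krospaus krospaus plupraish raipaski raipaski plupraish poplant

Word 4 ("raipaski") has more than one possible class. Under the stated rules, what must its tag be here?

Candidates per position — 1:krospaus {Adv,Det}; 2:krospaus {Adv,Det}; 3:plupraish {Adv}; 4:raipaski {Conj,Det}; 5:raipaski {Conj,Det}; 6:plupraish {Adv}; 7:poplant {Conj}.
At position 4, choosing Conj makes rule 3 impossible to satisfy; hence Det.
At position 5, choosing Conj makes rule 3 impossible to satisfy; hence Det.
At position 1, choosing Det makes rule 2 impossible to satisfy; hence Adv.
At position 2, choosing Det makes rule 2 impossible to satisfy; hence Adv.
The only consistent sequence is: Adv Adv Adv Det Det Adv Conj.
Checking: rule 1 holds; rule 2 holds; rule 3 holds; rule 4 holds.

Det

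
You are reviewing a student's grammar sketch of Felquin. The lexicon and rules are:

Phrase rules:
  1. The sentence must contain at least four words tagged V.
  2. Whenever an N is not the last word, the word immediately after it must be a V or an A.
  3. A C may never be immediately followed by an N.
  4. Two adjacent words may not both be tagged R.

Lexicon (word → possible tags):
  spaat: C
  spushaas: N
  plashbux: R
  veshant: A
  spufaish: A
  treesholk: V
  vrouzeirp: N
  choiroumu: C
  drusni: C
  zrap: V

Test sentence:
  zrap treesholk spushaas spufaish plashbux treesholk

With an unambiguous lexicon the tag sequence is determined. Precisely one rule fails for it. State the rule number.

1

Fixed tagging: V V N A R V.
Rule check: R1 violated, R2 holds, R3 holds, R4 holds.
Only rule 1 fails.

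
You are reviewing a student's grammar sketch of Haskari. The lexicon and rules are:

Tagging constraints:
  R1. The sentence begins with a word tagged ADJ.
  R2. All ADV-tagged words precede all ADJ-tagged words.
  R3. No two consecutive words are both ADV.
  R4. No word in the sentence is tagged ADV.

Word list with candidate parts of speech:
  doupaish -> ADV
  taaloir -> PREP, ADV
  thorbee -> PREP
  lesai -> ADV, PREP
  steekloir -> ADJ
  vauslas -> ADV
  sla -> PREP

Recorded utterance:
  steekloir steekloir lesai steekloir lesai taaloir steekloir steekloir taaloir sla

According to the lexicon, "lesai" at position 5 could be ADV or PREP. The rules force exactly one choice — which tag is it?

Candidates per position — 1:steekloir {ADJ}; 2:steekloir {ADJ}; 3:lesai {ADV,PREP}; 4:steekloir {ADJ}; 5:lesai {ADV,PREP}; 6:taaloir {PREP,ADV}; 7:steekloir {ADJ}; 8:steekloir {ADJ}; 9:taaloir {PREP,ADV}; 10:sla {PREP}.
Word 3 cannot be ADV — rule 2 would then fail for every completion. It is PREP.
Word 5 cannot be ADV — rule 2 would then fail for every completion. It is PREP.
Word 6 cannot be ADV — rule 2 would then fail for every completion. It is PREP.
Word 9 cannot be ADV — rule 2 would then fail for every completion. It is PREP.
That leaves exactly one tagging: ADJ ADJ PREP ADJ PREP PREP ADJ ADJ PREP PREP.
Checking: rule 1 holds; rule 2 holds; rule 3 holds; rule 4 holds.

PREP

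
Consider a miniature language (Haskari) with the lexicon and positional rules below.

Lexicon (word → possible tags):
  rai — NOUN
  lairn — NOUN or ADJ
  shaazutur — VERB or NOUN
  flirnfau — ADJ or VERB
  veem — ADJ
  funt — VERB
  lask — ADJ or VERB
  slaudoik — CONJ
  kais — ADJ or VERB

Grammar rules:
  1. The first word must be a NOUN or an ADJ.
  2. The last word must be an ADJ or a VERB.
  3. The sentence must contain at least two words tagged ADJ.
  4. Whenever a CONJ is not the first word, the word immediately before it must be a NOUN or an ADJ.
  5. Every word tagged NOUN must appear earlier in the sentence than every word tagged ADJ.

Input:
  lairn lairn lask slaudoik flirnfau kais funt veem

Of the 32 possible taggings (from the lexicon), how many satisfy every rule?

Candidates per position — 1:lairn {NOUN,ADJ}; 2:lairn {NOUN,ADJ}; 3:lask {ADJ,VERB}; 4:slaudoik {CONJ}; 5:flirnfau {ADJ,VERB}; 6:kais {ADJ,VERB}; 7:funt {VERB}; 8:veem {ADJ}.
There are 32 candidate sequences in total.
Checking each against the rules leaves 12 sequences.
Count = 12.

12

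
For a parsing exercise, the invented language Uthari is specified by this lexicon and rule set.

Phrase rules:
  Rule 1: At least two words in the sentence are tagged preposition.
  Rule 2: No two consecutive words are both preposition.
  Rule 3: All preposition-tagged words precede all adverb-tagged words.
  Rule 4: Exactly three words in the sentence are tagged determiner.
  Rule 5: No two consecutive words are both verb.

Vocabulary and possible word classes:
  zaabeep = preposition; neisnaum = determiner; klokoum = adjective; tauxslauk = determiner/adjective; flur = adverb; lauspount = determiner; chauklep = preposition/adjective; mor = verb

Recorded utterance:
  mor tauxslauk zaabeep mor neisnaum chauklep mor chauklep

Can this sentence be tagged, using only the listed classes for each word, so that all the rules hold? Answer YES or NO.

Candidates per position — 1:mor {verb}; 2:tauxslauk {determiner,adjective}; 3:zaabeep {preposition}; 4:mor {verb}; 5:neisnaum {determiner}; 6:chauklep {preposition,adjective}; 7:mor {verb}; 8:chauklep {preposition,adjective}.
Rule 4 cannot be satisfied by any choice of tags from the lexicon.
So there is no consistent tagging.

NO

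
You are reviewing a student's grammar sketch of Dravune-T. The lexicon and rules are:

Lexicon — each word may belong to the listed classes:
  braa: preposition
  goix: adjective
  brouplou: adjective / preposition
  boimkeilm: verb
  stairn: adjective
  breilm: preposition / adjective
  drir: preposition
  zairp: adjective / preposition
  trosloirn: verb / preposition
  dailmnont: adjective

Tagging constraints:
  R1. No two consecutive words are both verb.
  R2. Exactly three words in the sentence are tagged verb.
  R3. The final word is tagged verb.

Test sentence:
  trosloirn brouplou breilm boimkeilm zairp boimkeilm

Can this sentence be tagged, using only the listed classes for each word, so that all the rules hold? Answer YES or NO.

YES

Candidates per position — 1:trosloirn {verb,preposition}; 2:brouplou {adjective,preposition}; 3:breilm {preposition,adjective}; 4:boimkeilm {verb}; 5:zairp {adjective,preposition}; 6:boimkeilm {verb}.
One satisfying assignment: verb adjective adjective verb adjective verb.
Rule-by-rule: rule 1 ✓; rule 2 ✓; rule 3 ✓.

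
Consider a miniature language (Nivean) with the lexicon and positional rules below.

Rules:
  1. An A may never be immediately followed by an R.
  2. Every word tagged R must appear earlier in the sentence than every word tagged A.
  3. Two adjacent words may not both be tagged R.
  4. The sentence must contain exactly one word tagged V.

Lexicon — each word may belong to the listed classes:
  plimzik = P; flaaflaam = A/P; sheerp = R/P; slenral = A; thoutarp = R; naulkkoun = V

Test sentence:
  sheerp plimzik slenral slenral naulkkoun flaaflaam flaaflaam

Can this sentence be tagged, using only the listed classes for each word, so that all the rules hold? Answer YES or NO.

YES

Candidates per position — 1:sheerp {R,P}; 2:plimzik {P}; 3:slenral {A}; 4:slenral {A}; 5:naulkkoun {V}; 6:flaaflaam {A,P}; 7:flaaflaam {A,P}.
One satisfying assignment: P P A A V P P.
Verifying each rule — rule 1 ok; rule 2 ok; rule 3 ok; rule 4 ok.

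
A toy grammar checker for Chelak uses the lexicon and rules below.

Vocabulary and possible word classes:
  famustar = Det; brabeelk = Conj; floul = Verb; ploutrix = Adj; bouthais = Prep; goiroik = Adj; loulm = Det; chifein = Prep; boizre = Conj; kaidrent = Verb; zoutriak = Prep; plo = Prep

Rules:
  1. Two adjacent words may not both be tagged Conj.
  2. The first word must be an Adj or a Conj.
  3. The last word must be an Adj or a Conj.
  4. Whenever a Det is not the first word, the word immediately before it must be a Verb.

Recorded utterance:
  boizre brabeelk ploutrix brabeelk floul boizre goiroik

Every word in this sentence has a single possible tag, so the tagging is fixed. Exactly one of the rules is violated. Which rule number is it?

1

Fixed tagging: Conj Conj Adj Conj Verb Conj Adj.
Checking each rule: R1 ✗, R2 ✓, R3 ✓, R4 ✓.
Only rule 1 fails.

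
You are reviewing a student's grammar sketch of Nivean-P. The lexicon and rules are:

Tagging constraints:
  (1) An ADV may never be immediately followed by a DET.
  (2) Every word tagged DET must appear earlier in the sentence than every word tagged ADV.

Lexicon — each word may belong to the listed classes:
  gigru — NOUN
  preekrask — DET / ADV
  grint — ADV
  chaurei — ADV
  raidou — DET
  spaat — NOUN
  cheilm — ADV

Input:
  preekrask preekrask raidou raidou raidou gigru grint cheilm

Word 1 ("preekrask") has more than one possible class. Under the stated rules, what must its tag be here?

DET

Candidates per position — 1:preekrask {DET,ADV}; 2:preekrask {DET,ADV}; 3:raidou {DET}; 4:raidou {DET}; 5:raidou {DET}; 6:gigru {NOUN}; 7:grint {ADV}; 8:cheilm {ADV}.
Word 1 cannot be ADV — rule 1 would then fail for every completion. It is DET.
Word 2 cannot be ADV — rule 1 would then fail for every completion. It is DET.
That leaves exactly one tagging: DET DET DET DET DET NOUN ADV ADV.
Verifying each rule — rule 1 holds; rule 2 holds.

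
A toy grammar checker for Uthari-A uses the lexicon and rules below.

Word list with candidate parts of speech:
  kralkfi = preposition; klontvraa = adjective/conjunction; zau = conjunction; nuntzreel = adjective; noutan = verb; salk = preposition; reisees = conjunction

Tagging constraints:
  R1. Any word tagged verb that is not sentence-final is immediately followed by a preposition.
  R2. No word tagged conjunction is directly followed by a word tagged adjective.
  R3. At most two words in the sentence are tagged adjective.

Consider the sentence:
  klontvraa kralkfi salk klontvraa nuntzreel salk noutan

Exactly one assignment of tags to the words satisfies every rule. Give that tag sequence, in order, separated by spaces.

conjunction preposition preposition adjective adjective preposition verb

Candidates per position — 1:klontvraa {adjective,conjunction}; 2:kralkfi {preposition}; 3:salk {preposition}; 4:klontvraa {adjective,conjunction}; 5:nuntzreel {adjective}; 6:salk {preposition}; 7:noutan {verb}.
Position 4: tagging it conjunction would leave rule 2 unsatisfiable, so it must be adjective.
Position 1: tagging it adjective would leave rule 3 unsatisfiable, so it must be conjunction.
So the tagging must be: conjunction preposition preposition adjective adjective preposition verb.
Check: rule 1 ok; rule 2 ok; rule 3 ok.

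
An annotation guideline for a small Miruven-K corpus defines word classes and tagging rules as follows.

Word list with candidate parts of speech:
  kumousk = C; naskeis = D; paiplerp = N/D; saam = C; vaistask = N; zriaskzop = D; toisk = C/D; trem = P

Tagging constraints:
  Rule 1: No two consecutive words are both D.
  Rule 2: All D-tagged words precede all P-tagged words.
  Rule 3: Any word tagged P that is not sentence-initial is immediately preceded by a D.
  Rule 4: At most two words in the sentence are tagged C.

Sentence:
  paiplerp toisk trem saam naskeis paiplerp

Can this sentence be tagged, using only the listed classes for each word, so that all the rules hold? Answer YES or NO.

Candidates per position — 1:paiplerp {N,D}; 2:toisk {C,D}; 3:trem {P}; 4:saam {C}; 5:naskeis {D}; 6:paiplerp {N,D}.
Rule 2 cannot be satisfied by any choice of tags from the lexicon.
So there is no consistent tagging.

NO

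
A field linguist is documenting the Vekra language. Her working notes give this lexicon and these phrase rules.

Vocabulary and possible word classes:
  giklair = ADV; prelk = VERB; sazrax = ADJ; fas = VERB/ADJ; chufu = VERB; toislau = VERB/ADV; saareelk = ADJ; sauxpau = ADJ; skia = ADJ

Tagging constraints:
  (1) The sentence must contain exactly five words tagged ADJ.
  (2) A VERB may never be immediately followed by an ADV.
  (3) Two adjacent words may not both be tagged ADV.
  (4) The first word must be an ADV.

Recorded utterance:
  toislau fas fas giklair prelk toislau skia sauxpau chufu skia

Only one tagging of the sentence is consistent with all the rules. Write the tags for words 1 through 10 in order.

Candidates per position — 1:toislau {VERB,ADV}; 2:fas {VERB,ADJ}; 3:fas {VERB,ADJ}; 4:giklair {ADV}; 5:prelk {VERB}; 6:toislau {VERB,ADV}; 7:skia {ADJ}; 8:sauxpau {ADJ}; 9:chufu {VERB}; 10:skia {ADJ}.
If word 1 were VERB, no tagging could satisfy rule 4; so word 1 is ADV.
If word 2 were VERB, no tagging could satisfy rule 1; so word 2 is ADJ.
If word 3 were VERB, no tagging could satisfy rule 1; so word 3 is ADJ.
If word 6 were ADV, no tagging could satisfy rule 2; so word 6 is VERB.
So the tagging must be: ADV ADJ ADJ ADV VERB VERB ADJ ADJ VERB ADJ.
Verifying each rule — rule 1 satisfied; rule 2 satisfied; rule 3 satisfied; rule 4 satisfied.

ADV ADJ ADJ ADV VERB VERB ADJ ADJ VERB ADJ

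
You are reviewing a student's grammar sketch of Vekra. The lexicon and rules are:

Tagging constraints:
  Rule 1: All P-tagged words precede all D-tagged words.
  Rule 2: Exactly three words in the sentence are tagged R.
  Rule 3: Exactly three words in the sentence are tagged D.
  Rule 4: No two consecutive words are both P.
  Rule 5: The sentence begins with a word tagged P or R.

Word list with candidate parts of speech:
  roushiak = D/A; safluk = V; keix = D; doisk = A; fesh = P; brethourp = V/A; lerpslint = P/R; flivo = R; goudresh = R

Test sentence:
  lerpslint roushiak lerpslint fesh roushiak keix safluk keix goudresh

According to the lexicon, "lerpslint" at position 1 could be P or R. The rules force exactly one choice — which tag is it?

Candidates per position — 1:lerpslint {P,R}; 2:roushiak {D,A}; 3:lerpslint {P,R}; 4:fesh {P}; 5:roushiak {D,A}; 6:keix {D}; 7:safluk {V}; 8:keix {D}; 9:goudresh {R}.
Position 1: P is ruled out by rule 2; that leaves R.
Position 2: D is ruled out by rule 1; that leaves A.
Position 3: P is ruled out by rule 2; that leaves R.
Position 5: A is ruled out by rule 3; that leaves D.
The only consistent sequence is: R A R P D D V D R.
Rule-by-rule: rule 1 ✓; rule 2 ✓; rule 3 ✓; rule 4 ✓; rule 5 ✓.

R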